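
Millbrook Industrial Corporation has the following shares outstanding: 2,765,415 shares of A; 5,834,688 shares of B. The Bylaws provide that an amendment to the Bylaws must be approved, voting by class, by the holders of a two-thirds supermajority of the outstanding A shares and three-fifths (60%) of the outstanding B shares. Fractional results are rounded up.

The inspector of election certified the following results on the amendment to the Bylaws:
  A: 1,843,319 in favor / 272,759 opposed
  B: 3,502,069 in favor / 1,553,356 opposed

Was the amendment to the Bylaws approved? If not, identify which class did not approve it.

Not approved — the A shares did not give the required vote.

A: 2/3 of 2765415 = 1843610; 1,843,610 required, 1,843,319 in favor — not approved.
B: 3/5 of 5834688 = 3500812.80, rounded up to 3500813; 3,500,813 required, 3,502,069 in favor — approved.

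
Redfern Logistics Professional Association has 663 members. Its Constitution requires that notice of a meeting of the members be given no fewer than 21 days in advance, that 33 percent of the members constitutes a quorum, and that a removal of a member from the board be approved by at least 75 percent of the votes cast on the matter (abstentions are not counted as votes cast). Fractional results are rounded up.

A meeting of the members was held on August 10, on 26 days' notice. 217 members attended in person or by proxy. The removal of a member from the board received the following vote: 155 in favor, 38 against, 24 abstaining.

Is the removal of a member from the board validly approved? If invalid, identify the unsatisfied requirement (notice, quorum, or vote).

Invalid — quorum requirement not satisfied.

Notice: 26 days given; 21 required. Satisfied.
Quorum: 33% of 663 = 218.79, rounded up to 219; 217 present. Not satisfied.
Vote: requires three-fourths of the votes cast (217 − 24 abstaining = 193); 3/4 of 193 = 144.75, rounded up to 145, so 145 needed; 155 in favor. Satisfied.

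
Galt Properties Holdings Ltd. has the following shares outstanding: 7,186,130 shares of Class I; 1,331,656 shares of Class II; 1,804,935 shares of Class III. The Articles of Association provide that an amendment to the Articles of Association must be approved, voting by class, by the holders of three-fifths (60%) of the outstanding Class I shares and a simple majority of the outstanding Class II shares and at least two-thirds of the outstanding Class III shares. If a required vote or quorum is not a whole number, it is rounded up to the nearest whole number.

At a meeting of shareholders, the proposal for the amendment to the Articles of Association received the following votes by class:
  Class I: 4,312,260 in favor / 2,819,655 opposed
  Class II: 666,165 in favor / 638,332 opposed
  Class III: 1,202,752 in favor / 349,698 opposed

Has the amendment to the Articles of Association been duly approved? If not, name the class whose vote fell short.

Class I: 3/5 of 7186130 = 4311678; 4,311,678 required, 4,312,260 in favor — approved.
Class II: a majority of 1331656 is 665829; 665,829 required, 666,165 in favor — approved.
Class III: 2/3 of 1804935 = 1203290; 1,203,290 required, 1,202,752 in favor — not approved.

Not approved — the Class III shares did not give the required vote.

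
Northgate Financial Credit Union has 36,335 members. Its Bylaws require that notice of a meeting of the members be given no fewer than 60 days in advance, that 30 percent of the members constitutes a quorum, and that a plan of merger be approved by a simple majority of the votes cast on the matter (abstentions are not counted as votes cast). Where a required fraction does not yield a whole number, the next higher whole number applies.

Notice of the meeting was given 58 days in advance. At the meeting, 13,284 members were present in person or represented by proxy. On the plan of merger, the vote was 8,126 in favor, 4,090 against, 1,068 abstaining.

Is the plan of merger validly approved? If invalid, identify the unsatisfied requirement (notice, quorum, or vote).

Notice: 58 days given; 60 required. Not satisfied.
Quorum: 30% of 36,335 = 10,900.50, rounded up to 10,901; 13,284 present. Satisfied.
Vote: requires a majority of the votes cast (13,284 − 1,068 abstaining = 12,216); a majority of 12216 is 6109, so 6,109 needed; 8,126 in favor. Satisfied.

Invalid — notice requirement not satisfied.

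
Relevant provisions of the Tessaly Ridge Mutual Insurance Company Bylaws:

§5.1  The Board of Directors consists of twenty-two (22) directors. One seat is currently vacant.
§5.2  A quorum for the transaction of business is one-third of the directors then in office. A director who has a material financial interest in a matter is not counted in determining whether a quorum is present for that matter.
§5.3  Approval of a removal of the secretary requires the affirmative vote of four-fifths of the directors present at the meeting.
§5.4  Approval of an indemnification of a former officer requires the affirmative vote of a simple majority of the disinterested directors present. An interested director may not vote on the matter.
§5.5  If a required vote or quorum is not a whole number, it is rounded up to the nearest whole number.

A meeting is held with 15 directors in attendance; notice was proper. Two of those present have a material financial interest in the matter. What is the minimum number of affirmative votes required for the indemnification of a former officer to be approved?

The indemnification of a former officer requires a majority of the disinterested directors present (15 − 2 = 13).
A majority of 13 is 7.

7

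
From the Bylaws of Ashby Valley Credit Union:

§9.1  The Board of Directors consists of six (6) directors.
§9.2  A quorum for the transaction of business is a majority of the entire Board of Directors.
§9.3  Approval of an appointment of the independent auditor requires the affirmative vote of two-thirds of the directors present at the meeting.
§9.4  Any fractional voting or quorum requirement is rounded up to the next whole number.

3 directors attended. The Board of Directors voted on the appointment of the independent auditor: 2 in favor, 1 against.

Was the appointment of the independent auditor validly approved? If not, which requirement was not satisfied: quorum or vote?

Quorum: 3 present; quorum is 4. Not satisfied.
Vote: the appointment of the independent auditor requires two-thirds of the directors present (3). 2/3 of 3 = 2, so 2 affirmative votes are needed; 2 voted in favor. Satisfied. (Moot — without a quorum no business can be validly transacted.)

Invalid — quorum requirement not satisfied.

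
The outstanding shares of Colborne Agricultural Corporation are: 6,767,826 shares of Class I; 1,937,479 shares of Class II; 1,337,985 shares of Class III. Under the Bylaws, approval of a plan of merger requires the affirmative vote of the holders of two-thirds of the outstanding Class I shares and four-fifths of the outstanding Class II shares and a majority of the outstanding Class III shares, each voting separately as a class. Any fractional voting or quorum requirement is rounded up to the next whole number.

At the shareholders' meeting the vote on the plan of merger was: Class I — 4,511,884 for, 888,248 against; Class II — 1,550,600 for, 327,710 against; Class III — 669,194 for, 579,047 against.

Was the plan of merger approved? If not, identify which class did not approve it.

Class I: 2/3 of 6767826 = 4511884; 4,511,884 required, 4,511,884 in favor — approved.
Class II: 4/5 of 1937479 = 1549983.20, rounded up to 1549984; 1,549,984 required, 1,550,600 in favor — approved.
Class III: a majority of 1337985 is 668993; 668,993 required, 669,194 in favor — approved.

Approved — every class gave the required vote.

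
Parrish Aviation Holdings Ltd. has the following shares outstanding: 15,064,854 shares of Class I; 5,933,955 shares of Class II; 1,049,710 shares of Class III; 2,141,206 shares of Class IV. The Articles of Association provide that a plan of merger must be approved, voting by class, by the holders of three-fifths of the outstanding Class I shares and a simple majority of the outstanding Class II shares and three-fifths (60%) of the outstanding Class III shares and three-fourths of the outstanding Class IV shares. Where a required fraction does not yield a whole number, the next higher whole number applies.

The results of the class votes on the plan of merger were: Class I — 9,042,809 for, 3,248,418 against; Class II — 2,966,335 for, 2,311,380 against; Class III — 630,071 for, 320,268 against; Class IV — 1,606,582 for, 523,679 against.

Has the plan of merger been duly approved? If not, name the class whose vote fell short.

Not approved — the Class II shares did not give the required vote.

Class I: 3/5 of 15064854 = 9038912.40, rounded up to 9038913; 9,038,913 required, 9,042,809 in favor — approved.
Class II: a majority of 5933955 is 2966978; 2,966,978 required, 2,966,335 in favor — not approved.
Class III: 3/5 of 1049710 = 629826; 629,826 required, 630,071 in favor — approved.
Class IV: 3/4 of 2141206 = 1605904.50, rounded up to 1605905; 1,605,905 required, 1,606,582 in favor — approved.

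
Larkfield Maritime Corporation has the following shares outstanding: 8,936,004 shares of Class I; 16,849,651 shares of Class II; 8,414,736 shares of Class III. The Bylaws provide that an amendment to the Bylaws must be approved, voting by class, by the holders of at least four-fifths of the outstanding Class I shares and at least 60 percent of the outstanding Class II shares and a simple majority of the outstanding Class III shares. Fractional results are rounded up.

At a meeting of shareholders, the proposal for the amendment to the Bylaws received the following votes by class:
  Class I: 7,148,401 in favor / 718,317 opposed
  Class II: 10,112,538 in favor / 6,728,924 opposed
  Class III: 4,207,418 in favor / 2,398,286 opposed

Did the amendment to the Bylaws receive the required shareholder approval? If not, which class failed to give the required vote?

Class I: 4/5 of 8936004 = 7148803.20, rounded up to 7148804; 7,148,804 required, 7,148,401 in favor — not approved.
Class II: 3/5 of 16849651 = 10109790.60, rounded up to 10109791; 10,109,791 required, 10,112,538 in favor — approved.
Class III: a majority of 8414736 is 4207369; 4,207,369 required, 4,207,418 in favor — approved.

Not approved — the Class I shares did not give the required vote.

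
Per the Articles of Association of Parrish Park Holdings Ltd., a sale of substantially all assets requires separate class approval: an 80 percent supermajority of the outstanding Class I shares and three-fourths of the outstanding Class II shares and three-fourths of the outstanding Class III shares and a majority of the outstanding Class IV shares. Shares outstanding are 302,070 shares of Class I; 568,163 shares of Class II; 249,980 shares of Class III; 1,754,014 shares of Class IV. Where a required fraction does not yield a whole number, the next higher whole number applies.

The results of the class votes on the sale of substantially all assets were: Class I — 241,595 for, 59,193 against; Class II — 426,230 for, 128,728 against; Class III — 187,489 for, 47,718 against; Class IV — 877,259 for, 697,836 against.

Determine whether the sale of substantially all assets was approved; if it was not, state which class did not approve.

Class I: 4/5 of 302070 = 241656; 241,656 required, 241,595 in favor — not approved.
Class II: 3/4 of 568163 = 426122.25, rounded up to 426123; 426,123 required, 426,230 in favor — approved.
Class III: 3/4 of 249980 = 187485; 187,485 required, 187,489 in favor — approved.
Class IV: a majority of 1754014 is 877008; 877,008 required, 877,259 in favor — approved.

Not approved — the Class I shares did not give the required vote.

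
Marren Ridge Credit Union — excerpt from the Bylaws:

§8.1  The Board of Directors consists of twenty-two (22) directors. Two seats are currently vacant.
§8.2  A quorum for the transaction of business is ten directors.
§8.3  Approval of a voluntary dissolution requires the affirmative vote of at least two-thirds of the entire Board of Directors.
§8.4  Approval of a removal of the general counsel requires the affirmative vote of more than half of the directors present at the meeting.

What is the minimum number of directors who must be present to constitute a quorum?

The quorum is fixed at 10.

10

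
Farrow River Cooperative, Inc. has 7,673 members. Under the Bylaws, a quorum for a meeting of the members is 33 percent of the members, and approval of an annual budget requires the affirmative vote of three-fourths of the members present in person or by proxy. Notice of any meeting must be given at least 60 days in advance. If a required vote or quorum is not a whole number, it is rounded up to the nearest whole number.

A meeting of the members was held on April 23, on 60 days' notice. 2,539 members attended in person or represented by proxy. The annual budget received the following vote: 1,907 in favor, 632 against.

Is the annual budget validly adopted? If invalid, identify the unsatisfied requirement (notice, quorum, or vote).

Valid — all requirements satisfied.

Notice: 60 days given; 60 required. Satisfied.
Quorum: 33% of 7,673 = 2,532.09, rounded up to 2,533; 2,539 present. Satisfied.
Vote: requires three-fourths of those present (2,539); 3/4 of 2539 = 1904.25, rounded up to 1905, so 1,905 needed; 1,907 in favor. Satisfied.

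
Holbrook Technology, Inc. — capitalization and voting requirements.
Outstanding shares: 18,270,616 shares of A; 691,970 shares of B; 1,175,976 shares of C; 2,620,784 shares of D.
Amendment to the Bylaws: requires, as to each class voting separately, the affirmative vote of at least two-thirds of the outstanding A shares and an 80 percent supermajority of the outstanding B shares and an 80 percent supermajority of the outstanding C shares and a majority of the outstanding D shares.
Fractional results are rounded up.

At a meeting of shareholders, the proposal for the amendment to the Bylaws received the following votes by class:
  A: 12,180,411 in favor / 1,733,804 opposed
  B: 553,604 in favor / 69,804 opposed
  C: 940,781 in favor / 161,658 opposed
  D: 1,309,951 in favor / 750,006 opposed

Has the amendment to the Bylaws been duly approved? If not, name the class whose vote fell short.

Not approved — the D shares did not give the required vote.

A: 2/3 of 18270616 = 12180410.67, rounded up to 12180411; 12,180,411 required, 12,180,411 in favor — approved.
B: 4/5 of 691970 = 553576; 553,576 required, 553,604 in favor — approved.
C: 4/5 of 1175976 = 940780.80, rounded up to 940781; 940,781 required, 940,781 in favor — approved.
D: a majority of 2620784 is 1310393; 1,310,393 required, 1,309,951 in favor — not approved.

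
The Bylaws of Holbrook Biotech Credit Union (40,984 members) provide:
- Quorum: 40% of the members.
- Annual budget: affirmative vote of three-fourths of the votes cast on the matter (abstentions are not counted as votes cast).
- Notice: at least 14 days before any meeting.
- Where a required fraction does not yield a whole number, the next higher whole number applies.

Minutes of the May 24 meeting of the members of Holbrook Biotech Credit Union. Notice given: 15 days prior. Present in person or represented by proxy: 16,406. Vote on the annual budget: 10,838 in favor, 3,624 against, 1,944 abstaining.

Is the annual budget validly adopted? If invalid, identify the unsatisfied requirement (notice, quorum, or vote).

Invalid — vote requirement not satisfied.

Notice: 15 days given; 14 required. Satisfied.
Quorum: 40% of 40,984 = 16,393.60, rounded up to 16,394; 16,406 present. Satisfied.
Vote: requires three-fourths of the votes cast (16,406 − 1,944 abstaining = 14,462); 3/4 of 14462 = 10846.50, rounded up to 10847, so 10,847 needed; 10,838 in favor. Not satisfied.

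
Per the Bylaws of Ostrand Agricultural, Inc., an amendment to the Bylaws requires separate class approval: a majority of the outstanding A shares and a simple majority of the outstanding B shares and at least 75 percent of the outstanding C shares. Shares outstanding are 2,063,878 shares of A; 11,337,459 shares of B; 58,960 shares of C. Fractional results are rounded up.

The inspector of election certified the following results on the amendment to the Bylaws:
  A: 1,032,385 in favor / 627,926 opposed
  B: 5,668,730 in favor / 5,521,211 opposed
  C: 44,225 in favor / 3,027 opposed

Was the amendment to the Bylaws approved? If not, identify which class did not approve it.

A: a majority of 2063878 is 1031940; 1,031,940 required, 1,032,385 in favor — approved.
B: a majority of 11337459 is 5668730; 5,668,730 required, 5,668,730 in favor — approved.
C: 3/4 of 58960 = 44220; 44,220 required, 44,225 in favor — approved.

Approved — every class gave the required vote.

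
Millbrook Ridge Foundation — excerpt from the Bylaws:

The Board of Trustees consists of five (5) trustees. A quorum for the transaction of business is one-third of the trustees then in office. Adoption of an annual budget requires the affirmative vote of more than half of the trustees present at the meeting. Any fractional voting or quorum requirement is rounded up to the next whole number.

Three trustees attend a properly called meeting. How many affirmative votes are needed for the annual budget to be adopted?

2

The annual budget requires a majority of the trustees present (3).
A majority of 3 is 2.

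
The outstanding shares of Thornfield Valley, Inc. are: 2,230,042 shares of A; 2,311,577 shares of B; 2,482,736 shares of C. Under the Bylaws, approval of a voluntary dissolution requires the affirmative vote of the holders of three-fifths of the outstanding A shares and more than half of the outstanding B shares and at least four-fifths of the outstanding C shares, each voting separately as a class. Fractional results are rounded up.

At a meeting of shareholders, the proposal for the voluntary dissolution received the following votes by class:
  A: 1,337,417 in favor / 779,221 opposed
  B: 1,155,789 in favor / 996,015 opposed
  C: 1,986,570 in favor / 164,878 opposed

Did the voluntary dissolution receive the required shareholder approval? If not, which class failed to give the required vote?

A: 3/5 of 2230042 = 1338025.20, rounded up to 1338026; 1,338,026 required, 1,337,417 in favor — not approved.
B: a majority of 2311577 is 1155789; 1,155,789 required, 1,155,789 in favor — approved.
C: 4/5 of 2482736 = 1986188.80, rounded up to 1986189; 1,986,189 required, 1,986,570 in favor — approved.

Not approved — the A shares did not give the required vote.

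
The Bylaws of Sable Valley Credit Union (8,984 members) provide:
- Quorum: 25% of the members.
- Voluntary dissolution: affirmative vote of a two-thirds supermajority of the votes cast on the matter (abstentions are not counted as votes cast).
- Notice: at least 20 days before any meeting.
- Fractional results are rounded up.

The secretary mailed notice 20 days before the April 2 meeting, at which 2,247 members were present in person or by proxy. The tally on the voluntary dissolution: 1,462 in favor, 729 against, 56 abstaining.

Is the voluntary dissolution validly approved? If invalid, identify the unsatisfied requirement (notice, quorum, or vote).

Valid — all requirements satisfied.

Notice: 20 days given; 20 required. Satisfied.
Quorum: 25% of 8,984 = 2,246; 2,247 present. Satisfied.
Vote: requires two-thirds of the votes cast (2,247 − 56 abstaining = 2,191); 2/3 of 2191 = 1460.67, rounded up to 1461, so 1,461 needed; 1,462 in favor. Satisfied.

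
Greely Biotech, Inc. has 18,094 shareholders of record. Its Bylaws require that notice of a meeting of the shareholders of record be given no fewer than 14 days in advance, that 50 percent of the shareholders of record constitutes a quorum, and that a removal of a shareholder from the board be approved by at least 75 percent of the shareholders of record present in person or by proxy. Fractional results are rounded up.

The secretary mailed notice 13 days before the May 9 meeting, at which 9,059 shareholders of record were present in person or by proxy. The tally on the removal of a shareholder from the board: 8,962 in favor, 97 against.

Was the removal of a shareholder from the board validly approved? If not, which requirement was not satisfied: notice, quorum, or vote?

Notice: 13 days given; 14 required. Not satisfied.
Quorum: 50% of 18,094 = 9,047; 9,059 present. Satisfied.
Vote: requires three-fourths of those present (9,059); 3/4 of 9059 = 6794.25, rounded up to 6795, so 6,795 needed; 8,962 in favor. Satisfied.

Invalid — notice requirement not satisfied.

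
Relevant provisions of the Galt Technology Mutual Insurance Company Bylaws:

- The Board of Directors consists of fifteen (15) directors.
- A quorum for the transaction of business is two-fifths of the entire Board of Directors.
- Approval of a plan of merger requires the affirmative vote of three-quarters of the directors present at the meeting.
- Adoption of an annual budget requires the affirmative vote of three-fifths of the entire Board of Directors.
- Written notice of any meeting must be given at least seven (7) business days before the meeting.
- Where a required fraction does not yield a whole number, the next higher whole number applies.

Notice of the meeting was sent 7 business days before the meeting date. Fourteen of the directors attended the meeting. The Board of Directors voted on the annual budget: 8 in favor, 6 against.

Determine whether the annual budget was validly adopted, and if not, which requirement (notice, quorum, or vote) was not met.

Notice: 7 business days given; 7 required (7 ≥ 7). Satisfied.
Quorum: 14 present; quorum is 6. Satisfied.
Vote: the annual budget requires three-fifths of the entire Board of Directors (15). 3/5 of 15 = 9, so 9 affirmative votes are needed; 8 voted in favor. Not satisfied.

Invalid — vote requirement not satisfied.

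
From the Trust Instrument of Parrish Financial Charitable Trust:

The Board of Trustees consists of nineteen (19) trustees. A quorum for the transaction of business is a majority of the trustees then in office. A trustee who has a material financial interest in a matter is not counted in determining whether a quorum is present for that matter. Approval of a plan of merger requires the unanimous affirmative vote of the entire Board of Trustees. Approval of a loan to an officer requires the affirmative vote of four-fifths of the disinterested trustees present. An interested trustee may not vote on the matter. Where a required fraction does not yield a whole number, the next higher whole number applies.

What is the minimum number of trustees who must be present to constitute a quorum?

10

A majority of 19 is 10.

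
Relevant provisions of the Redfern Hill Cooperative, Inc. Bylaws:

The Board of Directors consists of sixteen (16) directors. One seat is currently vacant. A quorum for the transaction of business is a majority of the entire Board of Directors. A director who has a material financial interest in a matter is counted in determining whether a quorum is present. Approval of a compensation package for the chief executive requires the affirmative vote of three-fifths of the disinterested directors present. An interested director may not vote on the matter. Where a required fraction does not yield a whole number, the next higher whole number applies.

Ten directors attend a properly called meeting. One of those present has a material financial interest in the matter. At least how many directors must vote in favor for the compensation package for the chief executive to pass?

6

The compensation package for the chief executive requires three-fifths of the disinterested directors present (10 − 1 = 9).
3/5 of 9 = 5.40, rounded up to 6.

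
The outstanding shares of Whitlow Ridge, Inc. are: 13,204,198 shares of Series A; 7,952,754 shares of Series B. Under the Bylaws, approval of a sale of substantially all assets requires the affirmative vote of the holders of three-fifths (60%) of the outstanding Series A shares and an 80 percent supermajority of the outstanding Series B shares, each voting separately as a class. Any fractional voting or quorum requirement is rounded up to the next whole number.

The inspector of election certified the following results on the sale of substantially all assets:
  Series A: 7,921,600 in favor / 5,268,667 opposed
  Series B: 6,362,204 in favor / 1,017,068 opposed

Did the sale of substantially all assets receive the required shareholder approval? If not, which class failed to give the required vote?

Not approved — the Series A shares did not give the required vote.

Series A: 3/5 of 13204198 = 7922518.80, rounded up to 7922519; 7,922,519 required, 7,921,600 in favor — not approved.
Series B: 4/5 of 7952754 = 6362203.20, rounded up to 6362204; 6,362,204 required, 6,362,204 in favor — approved.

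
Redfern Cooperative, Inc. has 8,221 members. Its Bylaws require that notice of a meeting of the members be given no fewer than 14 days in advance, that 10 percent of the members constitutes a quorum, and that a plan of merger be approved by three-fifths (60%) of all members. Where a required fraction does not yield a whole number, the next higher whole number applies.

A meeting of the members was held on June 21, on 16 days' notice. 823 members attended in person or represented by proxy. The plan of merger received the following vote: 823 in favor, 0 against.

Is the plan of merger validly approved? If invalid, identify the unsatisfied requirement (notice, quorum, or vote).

Notice: 16 days given; 14 required. Satisfied.
Quorum: 10% of 8,221 = 822.10, rounded up to 823; 823 present. Satisfied.
Vote: requires three-fifths of all members (8,221); 3/5 of 8221 = 4932.60, rounded up to 4933, so 4,933 needed; 823 in favor. Not satisfied.

Invalid — vote requirement not satisfied.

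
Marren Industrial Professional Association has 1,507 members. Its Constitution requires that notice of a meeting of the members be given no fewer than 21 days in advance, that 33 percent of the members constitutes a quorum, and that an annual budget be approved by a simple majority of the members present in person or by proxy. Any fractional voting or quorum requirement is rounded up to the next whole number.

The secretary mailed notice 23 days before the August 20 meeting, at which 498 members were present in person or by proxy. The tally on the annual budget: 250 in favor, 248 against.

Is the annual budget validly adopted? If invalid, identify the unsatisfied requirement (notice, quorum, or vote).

Notice: 23 days given; 21 required. Satisfied.
Quorum: 33% of 1,507 = 497.31, rounded up to 498; 498 present. Satisfied.
Vote: requires a majority of those present (498); a majority of 498 is 250, so 250 needed; 250 in favor. Satisfied.

Valid — all requirements satisfied.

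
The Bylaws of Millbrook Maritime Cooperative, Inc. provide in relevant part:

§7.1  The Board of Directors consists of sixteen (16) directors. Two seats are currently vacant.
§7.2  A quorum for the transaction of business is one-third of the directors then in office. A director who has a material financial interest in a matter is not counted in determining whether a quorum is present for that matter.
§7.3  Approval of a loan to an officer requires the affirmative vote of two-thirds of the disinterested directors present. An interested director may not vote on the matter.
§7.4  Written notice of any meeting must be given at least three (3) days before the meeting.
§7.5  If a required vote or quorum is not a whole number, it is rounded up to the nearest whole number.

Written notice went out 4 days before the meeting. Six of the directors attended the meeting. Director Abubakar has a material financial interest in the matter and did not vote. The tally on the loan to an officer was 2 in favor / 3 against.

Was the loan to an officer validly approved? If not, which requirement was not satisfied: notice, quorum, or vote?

Invalid — vote requirement not satisfied.

Notice: 4 days given; 3 required (4 ≥ 3). Satisfied.
Quorum: 6 present, but the 1 interested director does not count, leaving 5. Quorum is 5. Satisfied.
Vote: the loan to an officer requires two-thirds of the disinterested directors present (6 − 1 = 5). 2/3 of 5 = 3.33, rounded up to 4, so 4 affirmative votes are needed; 2 voted in favor. Not satisfied.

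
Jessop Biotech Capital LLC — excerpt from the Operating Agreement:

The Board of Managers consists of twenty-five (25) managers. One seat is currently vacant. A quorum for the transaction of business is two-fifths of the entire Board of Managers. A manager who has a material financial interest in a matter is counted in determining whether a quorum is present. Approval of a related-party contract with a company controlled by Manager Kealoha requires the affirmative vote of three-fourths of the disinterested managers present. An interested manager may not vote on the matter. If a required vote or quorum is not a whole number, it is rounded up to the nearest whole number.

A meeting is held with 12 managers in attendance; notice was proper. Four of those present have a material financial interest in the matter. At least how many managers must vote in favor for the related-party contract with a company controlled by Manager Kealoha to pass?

6

The related-party contract with a company controlled by Manager Kealoha requires three-fourths of the disinterested managers present (12 − 4 = 8).
3/4 of 8 = 6.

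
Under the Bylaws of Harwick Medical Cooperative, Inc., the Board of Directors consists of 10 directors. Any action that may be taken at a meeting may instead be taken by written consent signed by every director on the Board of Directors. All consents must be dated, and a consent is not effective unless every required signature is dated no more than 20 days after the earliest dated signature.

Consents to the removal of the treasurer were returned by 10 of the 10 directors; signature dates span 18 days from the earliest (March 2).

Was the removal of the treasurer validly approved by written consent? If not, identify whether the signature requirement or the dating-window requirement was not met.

Effective — both the signature and dating-window requirements are satisfied.

Signatures required: the unanimous vote of 10 — unanimous means all 10, so 10 needed; 10 signed. Sufficient.
Dating window: the latest signature is 18 days after the earliest; the limit is 20 days. Within the window.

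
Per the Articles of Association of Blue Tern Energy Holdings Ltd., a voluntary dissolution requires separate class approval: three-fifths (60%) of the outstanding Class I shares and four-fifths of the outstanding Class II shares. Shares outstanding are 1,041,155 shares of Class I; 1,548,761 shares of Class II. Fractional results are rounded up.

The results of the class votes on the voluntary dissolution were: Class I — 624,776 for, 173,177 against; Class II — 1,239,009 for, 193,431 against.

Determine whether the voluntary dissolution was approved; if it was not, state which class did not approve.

Class I: 3/5 of 1041155 = 624693; 624,693 required, 624,776 in favor — approved.
Class II: 4/5 of 1548761 = 1239008.80, rounded up to 1239009; 1,239,009 required, 1,239,009 in favor — approved.

Approved — every class gave the required vote.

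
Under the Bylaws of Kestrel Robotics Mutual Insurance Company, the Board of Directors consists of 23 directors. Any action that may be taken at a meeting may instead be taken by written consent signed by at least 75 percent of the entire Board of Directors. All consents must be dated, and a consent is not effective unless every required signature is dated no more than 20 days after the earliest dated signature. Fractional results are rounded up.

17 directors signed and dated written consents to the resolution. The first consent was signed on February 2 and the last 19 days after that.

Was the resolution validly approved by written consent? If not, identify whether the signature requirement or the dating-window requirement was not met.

Signatures required: at least 75 percent of 23 — 3/4 of 23 = 17.25, rounded up to 18, so 18 needed; 17 signed. Insufficient.
Dating window: the latest signature is 19 days after the earliest; the limit is 20 days. Within the window.

Not effective — insufficient signatures.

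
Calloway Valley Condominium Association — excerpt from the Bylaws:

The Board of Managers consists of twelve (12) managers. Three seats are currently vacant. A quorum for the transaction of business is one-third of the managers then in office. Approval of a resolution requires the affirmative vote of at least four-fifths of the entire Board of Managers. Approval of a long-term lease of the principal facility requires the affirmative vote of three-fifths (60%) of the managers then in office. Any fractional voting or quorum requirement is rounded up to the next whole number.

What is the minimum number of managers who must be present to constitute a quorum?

1/3 of 9 = 3.

3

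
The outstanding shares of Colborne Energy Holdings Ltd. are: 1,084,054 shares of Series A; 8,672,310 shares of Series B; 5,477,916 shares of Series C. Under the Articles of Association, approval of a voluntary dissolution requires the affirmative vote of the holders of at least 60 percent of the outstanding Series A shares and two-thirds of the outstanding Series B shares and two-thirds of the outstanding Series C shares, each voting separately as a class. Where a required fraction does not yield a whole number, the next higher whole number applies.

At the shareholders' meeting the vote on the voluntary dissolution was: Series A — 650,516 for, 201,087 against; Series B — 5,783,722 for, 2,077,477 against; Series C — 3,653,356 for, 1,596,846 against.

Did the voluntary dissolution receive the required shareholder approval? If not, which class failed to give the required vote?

Series A: 3/5 of 1084054 = 650432.40, rounded up to 650433; 650,433 required, 650,516 in favor — approved.
Series B: 2/3 of 8672310 = 5781540; 5,781,540 required, 5,783,722 in favor — approved.
Series C: 2/3 of 5477916 = 3651944; 3,651,944 required, 3,653,356 in favor — approved.

Approved — every class gave the required vote.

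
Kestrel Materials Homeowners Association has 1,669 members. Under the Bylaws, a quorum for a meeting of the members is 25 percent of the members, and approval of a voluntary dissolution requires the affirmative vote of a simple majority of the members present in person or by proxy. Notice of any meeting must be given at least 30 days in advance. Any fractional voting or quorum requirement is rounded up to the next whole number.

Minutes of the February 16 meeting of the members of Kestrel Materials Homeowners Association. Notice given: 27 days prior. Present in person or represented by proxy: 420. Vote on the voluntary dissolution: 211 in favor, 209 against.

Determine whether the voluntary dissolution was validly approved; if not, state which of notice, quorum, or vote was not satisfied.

Invalid — notice requirement not satisfied.

Notice: 27 days given; 30 required. Not satisfied.
Quorum: 25% of 1,669 = 417.25, rounded up to 418; 420 present. Satisfied.
Vote: requires a majority of those present (420); a majority of 420 is 211, so 211 needed; 211 in favor. Satisfied.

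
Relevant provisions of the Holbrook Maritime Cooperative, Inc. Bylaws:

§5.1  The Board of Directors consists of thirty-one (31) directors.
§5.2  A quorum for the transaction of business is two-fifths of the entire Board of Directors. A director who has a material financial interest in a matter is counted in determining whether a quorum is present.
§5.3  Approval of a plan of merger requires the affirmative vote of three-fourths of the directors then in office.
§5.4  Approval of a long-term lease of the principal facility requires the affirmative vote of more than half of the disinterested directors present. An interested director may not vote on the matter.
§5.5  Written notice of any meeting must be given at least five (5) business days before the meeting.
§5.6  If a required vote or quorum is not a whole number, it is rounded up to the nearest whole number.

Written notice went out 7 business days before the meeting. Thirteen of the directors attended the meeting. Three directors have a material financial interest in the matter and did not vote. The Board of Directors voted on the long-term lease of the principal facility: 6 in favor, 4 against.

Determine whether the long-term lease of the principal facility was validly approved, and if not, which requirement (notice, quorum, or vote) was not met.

Notice: 7 business days given; 5 required (7 ≥ 5). Satisfied.
Quorum: 13 present (interested directors count toward quorum); quorum is 13. Satisfied.
Vote: the long-term lease of the principal facility requires a majority of the disinterested directors present (13 − 3 = 10). A majority of 10 is 6, so 6 affirmative votes are needed; 6 voted in favor. Satisfied.

Valid — all requirements satisfied.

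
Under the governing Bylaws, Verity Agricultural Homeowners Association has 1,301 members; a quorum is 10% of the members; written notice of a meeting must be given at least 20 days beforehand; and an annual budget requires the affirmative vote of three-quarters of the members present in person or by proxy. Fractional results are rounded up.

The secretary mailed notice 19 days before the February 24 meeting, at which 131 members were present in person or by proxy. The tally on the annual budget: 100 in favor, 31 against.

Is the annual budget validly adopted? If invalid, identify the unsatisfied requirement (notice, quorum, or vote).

Invalid — notice requirement not satisfied.

Notice: 19 days given; 20 required. Not satisfied.
Quorum: 10% of 1,301 = 130.10, rounded up to 131; 131 present. Satisfied.
Vote: requires three-fourths of those present (131); 3/4 of 131 = 98.25, rounded up to 99, so 99 needed; 100 in favor. Satisfied.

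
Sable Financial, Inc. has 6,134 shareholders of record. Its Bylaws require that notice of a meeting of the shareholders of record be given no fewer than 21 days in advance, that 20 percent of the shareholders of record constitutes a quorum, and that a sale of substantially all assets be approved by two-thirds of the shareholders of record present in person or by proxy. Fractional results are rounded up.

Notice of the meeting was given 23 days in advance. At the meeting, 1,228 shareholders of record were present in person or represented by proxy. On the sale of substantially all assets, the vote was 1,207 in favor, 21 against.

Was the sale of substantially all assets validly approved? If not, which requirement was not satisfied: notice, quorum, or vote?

Notice: 23 days given; 21 required. Satisfied.
Quorum: 20% of 6,134 = 1,226.80, rounded up to 1,227; 1,228 present. Satisfied.
Vote: requires two-thirds of those present (1,228); 2/3 of 1228 = 818.67, rounded up to 819, so 819 needed; 1,207 in favor. Satisfied.

Valid — all requirements satisfied.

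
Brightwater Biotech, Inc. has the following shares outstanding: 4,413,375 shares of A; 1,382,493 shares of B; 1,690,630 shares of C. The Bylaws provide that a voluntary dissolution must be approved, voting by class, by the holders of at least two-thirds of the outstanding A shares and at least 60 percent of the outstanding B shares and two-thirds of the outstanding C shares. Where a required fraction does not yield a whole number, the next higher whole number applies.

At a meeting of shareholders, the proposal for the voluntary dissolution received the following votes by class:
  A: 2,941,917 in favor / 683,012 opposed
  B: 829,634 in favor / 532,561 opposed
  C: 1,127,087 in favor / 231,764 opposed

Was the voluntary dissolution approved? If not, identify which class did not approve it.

Not approved — the A shares did not give the required vote.

A: 2/3 of 4413375 = 2942250; 2,942,250 required, 2,941,917 in favor — not approved.
B: 3/5 of 1382493 = 829495.80, rounded up to 829496; 829,496 required, 829,634 in favor — approved.
C: 2/3 of 1690630 = 1127086.67, rounded up to 1127087; 1,127,087 required, 1,127,087 in favor — approved.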